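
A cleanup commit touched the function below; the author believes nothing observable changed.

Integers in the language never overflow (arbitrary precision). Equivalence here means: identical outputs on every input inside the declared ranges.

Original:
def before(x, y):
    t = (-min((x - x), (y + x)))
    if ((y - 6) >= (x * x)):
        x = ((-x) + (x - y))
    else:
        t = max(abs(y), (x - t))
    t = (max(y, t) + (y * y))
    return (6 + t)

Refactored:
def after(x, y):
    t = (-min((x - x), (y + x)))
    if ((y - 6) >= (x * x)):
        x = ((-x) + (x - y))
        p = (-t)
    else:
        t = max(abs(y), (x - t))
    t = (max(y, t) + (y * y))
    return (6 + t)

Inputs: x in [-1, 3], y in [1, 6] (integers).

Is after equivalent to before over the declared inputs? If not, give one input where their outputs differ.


Equivalent — the differences include statement counts differ, and local variable names differ, yet no declared input distinguishes the two.
Spot check at x=2, y=4 — before: t becomes 0; next ((y - 6) >= (x * x)) evaluates to false; next t becomes 4; next t becomes 20; next final value 26. after: t becomes 0; next ((y - 6) >= (x * x)) evaluates to false; next t becomes 4; next t becomes 20; next final value 26. Both give 26.
Checked all 30 inputs in the declared domain: the outputs agree on every one.
verdict: equivalent


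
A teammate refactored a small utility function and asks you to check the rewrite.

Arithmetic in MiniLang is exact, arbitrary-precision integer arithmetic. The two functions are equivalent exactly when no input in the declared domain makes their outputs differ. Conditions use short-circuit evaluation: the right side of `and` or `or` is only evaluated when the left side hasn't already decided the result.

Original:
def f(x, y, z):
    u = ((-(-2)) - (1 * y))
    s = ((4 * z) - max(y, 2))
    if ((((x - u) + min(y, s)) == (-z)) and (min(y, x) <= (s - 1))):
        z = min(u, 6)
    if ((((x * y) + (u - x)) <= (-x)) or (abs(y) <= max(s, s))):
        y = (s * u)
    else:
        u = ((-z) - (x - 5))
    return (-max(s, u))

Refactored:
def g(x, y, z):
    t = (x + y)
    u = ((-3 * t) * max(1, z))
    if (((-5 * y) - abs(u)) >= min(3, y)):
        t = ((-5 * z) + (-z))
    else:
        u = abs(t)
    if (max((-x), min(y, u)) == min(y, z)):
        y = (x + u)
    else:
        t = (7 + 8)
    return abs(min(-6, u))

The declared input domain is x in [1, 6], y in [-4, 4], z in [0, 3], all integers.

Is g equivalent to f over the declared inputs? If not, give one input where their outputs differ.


Run the pair on x=1, y=-4, z=0.
f: u = 6; s = -2; ((((x - u) + min(y, s)) == (-z)) and (min(y, x) <= (s - 1))) -> false; ((((x * y) + (u - x)) <= (-x)) or (abs(y) <= max(s, s))) -> false; u = 4; return -4
g: t = -3; u = 9; (((-5 * y) - abs(u)) >= min(3, y)) -> true; t = 0; (max((-x), min(y, u)) == min(y, z)) -> false; t = 15; return 6
-4 against 6: the behavior changed.
verdict: not equivalent; witness: x=1, y=-4, z=0


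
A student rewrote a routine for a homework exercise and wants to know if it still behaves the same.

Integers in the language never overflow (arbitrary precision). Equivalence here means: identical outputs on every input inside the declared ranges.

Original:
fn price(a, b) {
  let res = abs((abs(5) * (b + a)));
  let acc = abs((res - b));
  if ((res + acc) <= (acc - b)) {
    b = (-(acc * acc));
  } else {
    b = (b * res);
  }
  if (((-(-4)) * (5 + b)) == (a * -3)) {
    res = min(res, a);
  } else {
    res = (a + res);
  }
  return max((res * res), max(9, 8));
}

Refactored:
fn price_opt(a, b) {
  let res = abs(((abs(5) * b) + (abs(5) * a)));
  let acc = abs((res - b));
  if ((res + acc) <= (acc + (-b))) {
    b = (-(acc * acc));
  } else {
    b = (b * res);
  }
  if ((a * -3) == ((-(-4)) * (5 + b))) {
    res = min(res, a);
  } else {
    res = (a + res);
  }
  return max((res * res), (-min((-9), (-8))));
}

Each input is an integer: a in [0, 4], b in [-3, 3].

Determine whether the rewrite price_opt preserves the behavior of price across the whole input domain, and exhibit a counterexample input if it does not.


Although min/max/abs usage differs; and arithmetic usage differs; and constant usage differs, 35/35 inputs agree.
verdict: equivalent


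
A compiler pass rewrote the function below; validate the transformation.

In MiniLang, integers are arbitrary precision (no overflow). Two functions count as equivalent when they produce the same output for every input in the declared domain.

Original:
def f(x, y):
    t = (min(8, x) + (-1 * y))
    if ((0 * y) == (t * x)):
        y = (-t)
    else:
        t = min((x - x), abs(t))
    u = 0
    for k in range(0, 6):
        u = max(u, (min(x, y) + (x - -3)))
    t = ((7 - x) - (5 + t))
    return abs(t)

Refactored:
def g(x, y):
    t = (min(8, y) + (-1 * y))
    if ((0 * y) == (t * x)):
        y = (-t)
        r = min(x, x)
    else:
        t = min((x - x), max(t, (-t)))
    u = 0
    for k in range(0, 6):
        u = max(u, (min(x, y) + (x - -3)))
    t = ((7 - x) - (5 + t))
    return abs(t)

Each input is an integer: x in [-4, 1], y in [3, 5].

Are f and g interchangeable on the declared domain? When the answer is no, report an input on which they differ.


The rewrite breaks on x=0, y=3, where the results are 5 and 2.
f: t becomes -3; next ((0 * y) == (t * x)) evaluates to true; next y becomes 3; next u becomes 0; next at k=0:; next u becomes 3; next at k=1:; next u becomes 3; next at k=2:; next u becomes 3; next at k=3:; next u becomes 3; next at k=4:; next u becomes 3; next at k=5:; next u becomes 3; next t becomes 5; next final value 5
g: t becomes 0; next ((0 * y) == (t * x)) evaluates to true; next y becomes 0; next r becomes 0; next u becomes 0; next at k=0:; next u becomes 3; next at k=1:; next u becomes 3; next at k=2:; next u becomes 3; next at k=3:; next u becomes 3; next at k=4:; next u becomes 3; next at k=5:; next u becomes 3; next t becomes 2; next final value 2
verdict: not equivalent; witness: x=0, y=3


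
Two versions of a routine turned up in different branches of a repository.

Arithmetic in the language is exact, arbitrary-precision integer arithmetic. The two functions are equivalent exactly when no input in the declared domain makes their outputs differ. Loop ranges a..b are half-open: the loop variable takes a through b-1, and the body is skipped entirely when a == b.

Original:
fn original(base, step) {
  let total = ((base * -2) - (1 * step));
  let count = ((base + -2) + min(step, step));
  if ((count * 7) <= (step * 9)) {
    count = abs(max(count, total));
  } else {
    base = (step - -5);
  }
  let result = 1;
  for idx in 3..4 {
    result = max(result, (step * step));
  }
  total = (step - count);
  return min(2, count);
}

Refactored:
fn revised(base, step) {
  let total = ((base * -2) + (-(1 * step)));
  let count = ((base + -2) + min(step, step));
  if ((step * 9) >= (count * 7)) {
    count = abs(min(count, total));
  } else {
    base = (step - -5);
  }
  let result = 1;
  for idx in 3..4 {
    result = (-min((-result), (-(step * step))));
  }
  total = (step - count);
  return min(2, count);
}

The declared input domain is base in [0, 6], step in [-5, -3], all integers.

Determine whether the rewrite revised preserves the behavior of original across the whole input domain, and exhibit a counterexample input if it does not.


These are not equivalent — on base=1, step=-3 the outputs split (1 vs 2).
original: total := 1 | count := -4 | ((count * 7) <= (step * 9)): true | count := 1 | result := 1 | iter idx=3: | result := 9 | total := -4 | result 1
revised: total := 1 | count := -4 | ((step * 9) >= (count * 7)): true | count := 4 | result := 1 | iter idx=3: | result := 9 | total := -7 | result 2
verdict: not equivalent; witness: base=1, step=-3


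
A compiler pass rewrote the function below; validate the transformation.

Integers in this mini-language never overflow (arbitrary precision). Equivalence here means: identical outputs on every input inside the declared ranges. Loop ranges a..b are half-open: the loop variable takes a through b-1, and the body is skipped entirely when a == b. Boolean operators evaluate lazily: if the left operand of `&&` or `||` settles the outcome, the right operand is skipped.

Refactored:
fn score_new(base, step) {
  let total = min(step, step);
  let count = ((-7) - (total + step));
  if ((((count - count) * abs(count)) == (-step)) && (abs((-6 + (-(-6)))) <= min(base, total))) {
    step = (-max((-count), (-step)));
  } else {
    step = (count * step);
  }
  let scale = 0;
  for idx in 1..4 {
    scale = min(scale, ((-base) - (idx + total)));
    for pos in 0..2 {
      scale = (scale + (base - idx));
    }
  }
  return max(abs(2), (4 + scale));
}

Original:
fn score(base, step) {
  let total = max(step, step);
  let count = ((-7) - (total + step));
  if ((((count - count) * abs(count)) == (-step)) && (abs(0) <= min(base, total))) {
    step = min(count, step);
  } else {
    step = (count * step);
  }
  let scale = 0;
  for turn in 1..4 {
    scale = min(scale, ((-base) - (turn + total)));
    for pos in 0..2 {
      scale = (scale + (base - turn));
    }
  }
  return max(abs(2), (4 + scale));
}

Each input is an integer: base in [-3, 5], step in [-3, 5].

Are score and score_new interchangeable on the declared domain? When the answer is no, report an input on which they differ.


Although `max(step, step)` became `min(step, step)`, no input in the stated domain can expose it.
As a probe, take base=5, step=5: score runs total := 5 | count := -17 | ((((count - count) * abs(count)) == (-step)) && (abs(0) <= min(base, total))): false | step := -85 | scale := 0 | iter turn=1: | scale := -11 | iter pos=0: | scale := -7 | iter pos=1: | scale := -3 | iter turn=2: | scale := -12 | iter pos=0: | scale := -9 | iter pos=1: | scale := -6 | iter turn=3: | scale := -13 | iter pos=0: | scale := -11 | iter pos=1: | scale := -9 | result 2; score_new runs total := 5 | count := -17 | ((((count - count) * abs(count)) == (-step)) && (abs((-6 + (-(-6)))) <= min(base, total))): false | step := -85 | scale := 0 | iter idx=1: | scale := -11 | iter pos=0: | scale := -7 | iter pos=1: | scale := -3 | iter idx=2: | scale := -12 | iter pos=0: | scale := -9 | iter pos=1: | scale := -6 | iter idx=3: | scale := -13 | iter pos=0: | scale := -11 | iter pos=1: | scale := -9 | result 2; both end at 2.
Checked all 81 inputs in the declared domain: the outputs agree on every one.
verdict: equivalent


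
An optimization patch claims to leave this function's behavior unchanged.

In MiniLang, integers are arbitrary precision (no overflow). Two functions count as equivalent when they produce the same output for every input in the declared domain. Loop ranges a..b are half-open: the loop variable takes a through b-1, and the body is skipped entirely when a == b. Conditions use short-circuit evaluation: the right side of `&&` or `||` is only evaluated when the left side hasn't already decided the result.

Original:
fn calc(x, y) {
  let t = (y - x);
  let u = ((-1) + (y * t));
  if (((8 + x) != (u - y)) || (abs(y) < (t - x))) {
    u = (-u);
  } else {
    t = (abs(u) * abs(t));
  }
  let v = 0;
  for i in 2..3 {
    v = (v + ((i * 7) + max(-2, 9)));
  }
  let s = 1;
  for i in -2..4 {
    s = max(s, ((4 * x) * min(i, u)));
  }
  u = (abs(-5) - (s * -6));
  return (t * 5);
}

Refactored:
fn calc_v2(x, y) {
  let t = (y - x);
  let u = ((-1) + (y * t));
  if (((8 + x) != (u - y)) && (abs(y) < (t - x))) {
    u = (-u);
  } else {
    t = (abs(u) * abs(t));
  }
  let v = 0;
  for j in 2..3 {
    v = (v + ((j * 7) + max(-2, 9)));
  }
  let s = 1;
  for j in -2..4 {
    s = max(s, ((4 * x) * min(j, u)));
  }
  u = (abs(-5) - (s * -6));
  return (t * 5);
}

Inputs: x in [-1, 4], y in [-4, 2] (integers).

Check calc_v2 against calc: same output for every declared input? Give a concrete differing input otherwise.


The rewrite breaks on x=-1, y=-4, where the results are -15 and 165.
calc: t := -3 | u := 11 | (((8 + x) != (u - y)) || (abs(y) < (t - x))): true | u := -11 | v := 0 | iter i=2: | v := 23 | s := 1 | iter i=-2: | s := 44 | iter i=-1: | s := 44 | iter i=0: | s := 44 | iter i=1: | s := 44 | iter i=2: | s := 44 | iter i=3: | s := 44 | u := 269 | result -15
calc_v2: t := -3 | u := 11 | (((8 + x) != (u - y)) && (abs(y) < (t - x))): false | t := 33 | v := 0 | iter j=2: | v := 23 | s := 1 | iter j=-2: | s := 8 | iter j=-1: | s := 8 | iter j=0: | s := 8 | iter j=1: | s := 8 | iter j=2: | s := 8 | iter j=3: | s := 8 | u := 53 | result 165
verdict: not equivalent; witness: x=-1, y=-4


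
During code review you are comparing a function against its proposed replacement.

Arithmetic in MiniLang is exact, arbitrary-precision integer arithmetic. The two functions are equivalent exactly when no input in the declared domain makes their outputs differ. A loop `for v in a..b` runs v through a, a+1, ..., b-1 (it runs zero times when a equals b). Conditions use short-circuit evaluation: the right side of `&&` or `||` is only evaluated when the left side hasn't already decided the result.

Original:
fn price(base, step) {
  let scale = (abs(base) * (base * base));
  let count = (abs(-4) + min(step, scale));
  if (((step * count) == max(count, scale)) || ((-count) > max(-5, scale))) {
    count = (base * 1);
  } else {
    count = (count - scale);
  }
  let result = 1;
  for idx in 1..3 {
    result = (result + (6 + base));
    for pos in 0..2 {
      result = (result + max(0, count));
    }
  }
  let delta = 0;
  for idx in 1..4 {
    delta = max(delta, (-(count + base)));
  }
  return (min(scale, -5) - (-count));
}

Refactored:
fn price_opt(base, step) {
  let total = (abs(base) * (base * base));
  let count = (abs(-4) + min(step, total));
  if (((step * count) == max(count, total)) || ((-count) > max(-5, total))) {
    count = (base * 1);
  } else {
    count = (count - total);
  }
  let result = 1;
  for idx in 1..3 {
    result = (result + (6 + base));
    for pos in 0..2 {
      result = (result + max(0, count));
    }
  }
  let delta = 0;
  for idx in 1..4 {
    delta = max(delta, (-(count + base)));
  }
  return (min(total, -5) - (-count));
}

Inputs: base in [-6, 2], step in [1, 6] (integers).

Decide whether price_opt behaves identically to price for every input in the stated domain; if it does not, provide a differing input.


This is a faithful refactor — local variable names differ, but the computed results match everywhere.
As a probe, take base=1, step=4: price runs scale = 1; count = 5; (((step * count) == max(count, scale)) || ((-count) > max(-5, scale))) -> false; count = 4; result = 1; [idx=1]; result = 8; [pos=0]; result = 12; [pos=1]; result = 16; [idx=2]; result = 23; [pos=0]; result = 27; [pos=1]; result = 31; delta = 0; [idx=1]; delta = 0; [idx=2]; delta = 0; [idx=3]; delta = 0; return -1; price_opt runs total = 1; count = 5; (((step * count) == max(count, total)) || ((-count) > max(-5, total))) -> false; count = 4; result = 1; [idx=1]; result = 8; [pos=0]; result = 12; [pos=1]; result = 16; [idx=2]; result = 23; [pos=0]; result = 27; [pos=1]; result = 31; delta = 0; [idx=1]; delta = 0; [idx=2]; delta = 0; [idx=3]; delta = 0; return -1; both end at -1.
Sweeping the whole domain (54 inputs) finds no disagreement.
verdict: equivalent


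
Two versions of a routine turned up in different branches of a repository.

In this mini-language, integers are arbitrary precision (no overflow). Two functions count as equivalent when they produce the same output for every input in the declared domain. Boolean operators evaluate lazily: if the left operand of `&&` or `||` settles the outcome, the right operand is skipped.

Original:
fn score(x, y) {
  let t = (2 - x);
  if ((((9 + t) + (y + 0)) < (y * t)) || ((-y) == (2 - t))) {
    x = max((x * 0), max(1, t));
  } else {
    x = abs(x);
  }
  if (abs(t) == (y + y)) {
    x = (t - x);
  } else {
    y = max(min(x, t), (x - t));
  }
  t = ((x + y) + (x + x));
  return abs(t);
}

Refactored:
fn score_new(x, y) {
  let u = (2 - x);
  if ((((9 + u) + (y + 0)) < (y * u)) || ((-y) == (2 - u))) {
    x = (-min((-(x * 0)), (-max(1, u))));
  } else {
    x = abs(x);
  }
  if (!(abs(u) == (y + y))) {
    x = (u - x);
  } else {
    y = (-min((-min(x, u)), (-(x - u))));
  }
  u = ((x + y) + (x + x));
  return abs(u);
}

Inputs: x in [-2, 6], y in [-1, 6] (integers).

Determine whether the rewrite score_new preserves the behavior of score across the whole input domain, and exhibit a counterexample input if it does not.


Run the pair on x=-2, y=-1.
score: t becomes 4; next ((((9 + t) + (y + 0)) < (y * t)) || ((-y) == (2 - t))) evaluates to false; next x becomes 2; next (abs(t) == (y + y)) evaluates to false; next y becomes 2; next t becomes 8; next final value 8
score_new: u becomes 4; next ((((9 + u) + (y + 0)) < (y * u)) || ((-y) == (2 - u))) evaluates to false; next x becomes 2; next (!(abs(u) == (y + y))) evaluates to true; next x becomes 2; next u becomes 5; next final value 5
8 vs 5 — the two versions disagree here.
verdict: not equivalent; witness: x=-2, y=-1


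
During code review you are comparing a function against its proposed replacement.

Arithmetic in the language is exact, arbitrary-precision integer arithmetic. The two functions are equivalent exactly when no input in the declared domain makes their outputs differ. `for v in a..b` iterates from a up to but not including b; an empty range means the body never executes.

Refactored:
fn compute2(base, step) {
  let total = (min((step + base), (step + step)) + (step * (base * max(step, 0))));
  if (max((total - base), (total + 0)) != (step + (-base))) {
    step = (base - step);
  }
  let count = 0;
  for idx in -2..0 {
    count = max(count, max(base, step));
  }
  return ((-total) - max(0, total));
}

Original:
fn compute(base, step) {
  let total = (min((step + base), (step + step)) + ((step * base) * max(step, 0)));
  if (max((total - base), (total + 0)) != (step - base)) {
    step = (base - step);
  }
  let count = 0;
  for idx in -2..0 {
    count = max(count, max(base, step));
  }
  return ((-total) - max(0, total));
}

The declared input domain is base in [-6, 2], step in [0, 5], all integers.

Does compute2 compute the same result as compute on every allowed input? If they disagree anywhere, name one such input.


This is a faithful refactor — arithmetic usage differs, but the computed results match everywhere.
Tracing base=-6, step=4: compute: total = -98; (max((total - base), (total + 0)) != (step - base)) -> true; step = -10; count = 0; [idx=-2]; count = 0; [idx=-1]; count = 0; return 98 | compute2: total = -98; (max((total - base), (total + 0)) != (step + (-base))) -> true; step = -10; count = 0; [idx=-2]; count = 0; [idx=-1]; count = 0; return 98 — matching result 98.
An exhaustive pass over the 54 declared inputs shows identical outputs.
verdict: equivalent


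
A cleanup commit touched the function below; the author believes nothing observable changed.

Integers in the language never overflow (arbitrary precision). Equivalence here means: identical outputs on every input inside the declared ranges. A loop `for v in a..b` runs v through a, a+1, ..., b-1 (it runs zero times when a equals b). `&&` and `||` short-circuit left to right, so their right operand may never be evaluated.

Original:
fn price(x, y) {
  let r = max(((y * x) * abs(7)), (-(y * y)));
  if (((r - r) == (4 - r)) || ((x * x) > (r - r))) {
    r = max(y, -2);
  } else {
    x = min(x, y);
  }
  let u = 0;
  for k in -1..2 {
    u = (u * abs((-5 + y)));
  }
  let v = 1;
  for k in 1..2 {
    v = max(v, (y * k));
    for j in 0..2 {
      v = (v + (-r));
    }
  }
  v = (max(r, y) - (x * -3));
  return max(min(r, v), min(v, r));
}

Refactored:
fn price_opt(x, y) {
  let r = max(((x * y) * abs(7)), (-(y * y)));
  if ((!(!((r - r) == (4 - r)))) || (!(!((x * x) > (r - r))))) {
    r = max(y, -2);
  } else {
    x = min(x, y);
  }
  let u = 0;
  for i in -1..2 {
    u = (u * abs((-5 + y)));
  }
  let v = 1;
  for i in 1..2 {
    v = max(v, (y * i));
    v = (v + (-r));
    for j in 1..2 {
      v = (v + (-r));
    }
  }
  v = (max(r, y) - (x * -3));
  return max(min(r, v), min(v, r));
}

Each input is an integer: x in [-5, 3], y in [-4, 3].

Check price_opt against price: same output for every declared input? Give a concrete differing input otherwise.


This is a faithful refactor — boolean connective usage differs, and arithmetic usage differs, and local variable names differ, and statement counts differ, and loop structure differs, but the computed results match everywhere.
One worked example (x=-5, y=2) — price: r=-4, then (((r - r) == (4 - r)) || ((x * x) > (r - r))) is true, then r=2, then u=0, then (k=-1), then u=0, then (k=0), then u=0, then (k=1), then u=0, then v=1, then (k=1), then v=2, then (j=0), then v=0, then (j=1), then v=-2, then v=-13, then returns -13; price_opt: r=-4, then ((!(!((r - r) == (4 - r)))) || (!(!((x * x) > (r - r))))) is true, then r=2, then u=0, then (i=-1), then u=0, then (i=0), then u=0, then (i=1), then u=0, then v=1, then (i=1), then v=2, then v=0, then (j=1), then v=-2, then v=-13, then returns -13; agreement on -13.
Every one of the 72 inputs gives matching results.
verdict: equivalent


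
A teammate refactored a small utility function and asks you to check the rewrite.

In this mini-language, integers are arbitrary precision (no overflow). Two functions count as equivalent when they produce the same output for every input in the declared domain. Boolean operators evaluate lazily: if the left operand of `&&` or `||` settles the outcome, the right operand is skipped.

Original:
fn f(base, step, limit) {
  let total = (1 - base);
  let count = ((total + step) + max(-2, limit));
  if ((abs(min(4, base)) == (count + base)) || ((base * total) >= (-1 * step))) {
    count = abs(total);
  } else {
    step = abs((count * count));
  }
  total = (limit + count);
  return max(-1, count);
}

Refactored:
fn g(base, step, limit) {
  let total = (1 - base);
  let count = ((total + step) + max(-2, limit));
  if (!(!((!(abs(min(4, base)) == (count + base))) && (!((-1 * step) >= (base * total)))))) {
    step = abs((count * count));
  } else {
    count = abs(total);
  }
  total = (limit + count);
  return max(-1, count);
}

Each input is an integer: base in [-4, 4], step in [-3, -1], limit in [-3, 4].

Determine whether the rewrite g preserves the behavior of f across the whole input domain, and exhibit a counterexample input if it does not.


These are not equivalent — on base=-4, step=-3, limit=-3 the outputs split (0 vs 5).
f: total := 5 | count := 0 | ((abs(min(4, base)) == (count + base)) || ((base * total) >= (-1 * step))): false | step := 0 | total := -3 | result 0
g: total := 5 | count := 0 | (!(!((!(abs(min(4, base)) == (count + base))) && (!((-1 * step) >= (base * total)))))): false | count := 5 | total := 2 | result 5
verdict: not equivalent; witness: base=-4, step=-3, limit=-3


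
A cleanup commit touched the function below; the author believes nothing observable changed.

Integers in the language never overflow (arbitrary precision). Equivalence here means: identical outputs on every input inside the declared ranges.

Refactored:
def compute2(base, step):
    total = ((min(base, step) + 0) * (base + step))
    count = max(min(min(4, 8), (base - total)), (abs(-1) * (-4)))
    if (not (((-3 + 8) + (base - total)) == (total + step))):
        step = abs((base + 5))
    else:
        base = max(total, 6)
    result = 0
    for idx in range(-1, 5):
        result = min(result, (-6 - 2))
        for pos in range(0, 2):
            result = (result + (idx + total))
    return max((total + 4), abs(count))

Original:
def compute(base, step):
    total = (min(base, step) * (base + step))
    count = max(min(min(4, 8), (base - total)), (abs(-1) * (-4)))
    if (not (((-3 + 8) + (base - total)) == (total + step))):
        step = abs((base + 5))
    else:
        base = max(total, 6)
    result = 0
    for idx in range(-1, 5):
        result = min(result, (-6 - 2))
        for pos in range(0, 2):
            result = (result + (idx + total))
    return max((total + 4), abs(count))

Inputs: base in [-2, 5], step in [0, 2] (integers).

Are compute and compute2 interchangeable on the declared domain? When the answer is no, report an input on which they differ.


Behavior is preserved: although constant usage differs; arithmetic usage differs, the outputs never diverge.
Spot check at base=3, step=0 — compute: total = 0; count = 3; (not (((-3 + 8) + (base - total)) == (total + step))) -> true; step = 8; result = 0; [idx=-1]; result = -8; [pos=0]; result = -9; [pos=1]; result = -10; [idx=0]; result = -10; [pos=0]; result = -10; [pos=1]; result = -10; [idx=1]; result = -10; [pos=0]; result = -9; [pos=1]; result = -8; [idx=2]; result = -8; [pos=0]; result = -6; [pos=1]; result = -4; [idx=3]; result = -8; [pos=0]; result = -5; [pos=1]; result = -2; [idx=4]; result = -8; [pos=0]; result = -4; [pos=1]; result = 0; return 4. compute2: total = 0; count = 3; (not (((-3 + 8) + (base - total)) == (total + step))) -> true; step = 8; result = 0; [idx=-1]; result = -8; [pos=0]; result = -9; [pos=1]; result = -10; [idx=0]; result = -10; [pos=0]; result = -10; [pos=1]; result = -10; [idx=1]; result = -10; [pos=0]; result = -9; [pos=1]; result = -8; [idx=2]; result = -8; [pos=0]; result = -6; [pos=1]; result = -4; [idx=3]; result = -8; [pos=0]; result = -5; [pos=1]; result = -2; [idx=4]; result = -8; [pos=0]; result = -4; [pos=1]; result = 0; return 4. Both give 4.
Checked all 24 inputs in the declared domain: the outputs agree on every one.
verdict: equivalent


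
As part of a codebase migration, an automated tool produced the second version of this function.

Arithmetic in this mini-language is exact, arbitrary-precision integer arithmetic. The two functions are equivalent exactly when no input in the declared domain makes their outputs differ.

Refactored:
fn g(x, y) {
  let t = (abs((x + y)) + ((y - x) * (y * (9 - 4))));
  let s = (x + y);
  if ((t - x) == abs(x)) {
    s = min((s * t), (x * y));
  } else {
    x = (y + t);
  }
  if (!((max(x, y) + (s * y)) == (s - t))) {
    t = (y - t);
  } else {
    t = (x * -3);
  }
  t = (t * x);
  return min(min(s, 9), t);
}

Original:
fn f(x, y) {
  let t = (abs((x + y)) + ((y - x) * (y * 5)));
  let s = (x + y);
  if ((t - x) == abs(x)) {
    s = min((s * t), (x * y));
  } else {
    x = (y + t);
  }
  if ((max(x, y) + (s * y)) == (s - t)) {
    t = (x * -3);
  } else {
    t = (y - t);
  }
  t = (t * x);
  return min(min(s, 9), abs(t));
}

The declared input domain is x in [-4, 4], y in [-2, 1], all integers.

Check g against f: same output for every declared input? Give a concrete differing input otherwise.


There is a counterexample at x=-4, y=-2: -6 on one side, -192 on the other.
f: t = -14; s = -6; ((t - x) == abs(x)) -> false; x = -16; ((max(x, y) + (s * y)) == (s - t)) -> false; t = 12; t = -192; return -6
g: t = -14; s = -6; ((t - x) == abs(x)) -> false; x = -16; (!((max(x, y) + (s * y)) == (s - t))) -> true; t = 12; t = -192; return -192
verdict: not equivalent; witness: x=-4, y=-2


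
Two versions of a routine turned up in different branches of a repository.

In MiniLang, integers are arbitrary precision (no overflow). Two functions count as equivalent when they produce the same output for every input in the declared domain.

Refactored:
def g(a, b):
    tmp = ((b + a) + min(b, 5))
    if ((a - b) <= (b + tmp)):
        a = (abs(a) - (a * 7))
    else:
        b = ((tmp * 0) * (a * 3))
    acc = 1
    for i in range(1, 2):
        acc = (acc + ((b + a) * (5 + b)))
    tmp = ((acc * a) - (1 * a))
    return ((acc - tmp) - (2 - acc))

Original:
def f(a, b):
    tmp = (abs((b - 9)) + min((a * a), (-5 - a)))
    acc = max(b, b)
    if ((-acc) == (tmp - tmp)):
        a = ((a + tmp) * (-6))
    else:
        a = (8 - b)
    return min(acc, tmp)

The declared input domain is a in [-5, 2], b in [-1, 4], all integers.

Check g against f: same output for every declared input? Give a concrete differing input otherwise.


Try a=-5, b=-1.
f: tmp = 10; acc = -1; ((-acc) == (tmp - tmp)) -> false; a = 9; return -1
g: tmp = -7; ((a - b) <= (b + tmp)) -> false; b = 0; acc = 1; [i=1]; acc = -24; tmp = 125; return -175
-1 and -175 differ, so these are not the same function on this domain.
verdict: not equivalent; witness: a=-5, b=-1


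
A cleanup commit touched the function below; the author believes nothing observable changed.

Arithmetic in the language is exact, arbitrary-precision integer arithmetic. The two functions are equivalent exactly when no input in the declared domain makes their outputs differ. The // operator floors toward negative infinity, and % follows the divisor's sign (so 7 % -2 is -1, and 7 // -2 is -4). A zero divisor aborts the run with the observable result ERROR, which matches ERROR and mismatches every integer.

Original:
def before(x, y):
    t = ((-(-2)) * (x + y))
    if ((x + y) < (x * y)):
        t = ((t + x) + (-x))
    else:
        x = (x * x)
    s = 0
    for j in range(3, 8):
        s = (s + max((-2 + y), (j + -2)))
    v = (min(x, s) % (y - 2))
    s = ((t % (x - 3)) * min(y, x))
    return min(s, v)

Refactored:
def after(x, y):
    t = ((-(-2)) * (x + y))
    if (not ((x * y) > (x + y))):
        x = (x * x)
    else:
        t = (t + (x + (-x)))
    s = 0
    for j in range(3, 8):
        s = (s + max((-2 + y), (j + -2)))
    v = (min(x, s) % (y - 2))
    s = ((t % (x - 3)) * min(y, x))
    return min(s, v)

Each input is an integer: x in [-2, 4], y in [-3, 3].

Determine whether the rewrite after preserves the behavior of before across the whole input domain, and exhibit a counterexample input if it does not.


The two versions differ — the changes include comparison usage differs; boolean connective usage differs.
One worked example (x=1, y=2) — before: t = 6; ((x + y) < (x * y)) -> false; x = 1; s = 0; [j=3]; s = 1; [j=4]; s = 3; [j=5]; s = 6; [j=6]; s = 10; [j=7]; s = 15; division by zero -> ERROR; after: t = 6; (not ((x * y) > (x + y))) -> true; x = 1; s = 0; [j=3]; s = 1; [j=4]; s = 3; [j=5]; s = 6; [j=6]; s = 10; [j=7]; s = 15; division by zero -> ERROR; agreement on ERROR.
Every one of the 49 inputs gives matching results.
verdict: equivalent


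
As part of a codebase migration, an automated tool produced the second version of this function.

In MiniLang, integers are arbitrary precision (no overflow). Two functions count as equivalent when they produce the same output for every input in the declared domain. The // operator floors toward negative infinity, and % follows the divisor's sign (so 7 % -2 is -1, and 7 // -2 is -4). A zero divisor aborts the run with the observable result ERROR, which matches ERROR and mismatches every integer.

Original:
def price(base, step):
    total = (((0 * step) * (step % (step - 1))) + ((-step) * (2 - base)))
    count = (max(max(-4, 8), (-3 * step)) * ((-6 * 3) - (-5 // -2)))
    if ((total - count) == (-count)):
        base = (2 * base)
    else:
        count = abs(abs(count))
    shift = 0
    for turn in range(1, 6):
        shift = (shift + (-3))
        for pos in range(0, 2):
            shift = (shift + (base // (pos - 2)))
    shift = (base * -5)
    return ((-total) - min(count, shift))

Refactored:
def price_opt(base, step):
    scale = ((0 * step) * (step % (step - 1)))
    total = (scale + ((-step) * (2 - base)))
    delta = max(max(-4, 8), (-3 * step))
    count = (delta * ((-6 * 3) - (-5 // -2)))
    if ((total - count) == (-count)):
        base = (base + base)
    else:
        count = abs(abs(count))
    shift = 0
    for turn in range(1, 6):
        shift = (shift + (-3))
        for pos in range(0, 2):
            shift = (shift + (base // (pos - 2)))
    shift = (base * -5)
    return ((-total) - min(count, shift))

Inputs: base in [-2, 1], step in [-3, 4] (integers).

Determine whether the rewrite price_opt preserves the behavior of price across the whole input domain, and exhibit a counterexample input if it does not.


Reading the diff, among the changes: local variable names differ; also statement counts differ; also arithmetic usage differs; also constant usage differs.
Tracing base=0, step=1: price: hits division by zero so the output is ERROR | price_opt: hits division by zero so the output is ERROR — matching result ERROR.
Every one of the 32 inputs gives matching results.
verdict: equivalent


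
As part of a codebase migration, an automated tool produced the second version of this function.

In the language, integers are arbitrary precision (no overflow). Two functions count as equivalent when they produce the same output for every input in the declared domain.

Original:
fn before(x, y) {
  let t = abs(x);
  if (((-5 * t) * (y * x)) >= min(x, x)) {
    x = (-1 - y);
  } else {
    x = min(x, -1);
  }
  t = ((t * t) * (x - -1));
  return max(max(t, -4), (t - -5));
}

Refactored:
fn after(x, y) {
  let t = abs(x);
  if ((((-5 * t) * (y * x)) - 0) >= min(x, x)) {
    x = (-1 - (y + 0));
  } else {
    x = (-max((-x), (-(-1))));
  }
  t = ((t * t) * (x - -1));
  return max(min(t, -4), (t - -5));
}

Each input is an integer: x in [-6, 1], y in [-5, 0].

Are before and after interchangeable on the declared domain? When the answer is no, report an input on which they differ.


Evaluate both at x=-6, y=-5.
before: t := 6 | (((-5 * t) * (y * x)) >= min(x, x)): false | x := -6 | t := -180 | result -4
after: t := 6 | ((((-5 * t) * (y * x)) - 0) >= min(x, x)): false | x := -6 | t := -180 | result -175
-4 != -175, so the rewrite changes behavior.
verdict: not equivalent; witness: x=-6, y=-5


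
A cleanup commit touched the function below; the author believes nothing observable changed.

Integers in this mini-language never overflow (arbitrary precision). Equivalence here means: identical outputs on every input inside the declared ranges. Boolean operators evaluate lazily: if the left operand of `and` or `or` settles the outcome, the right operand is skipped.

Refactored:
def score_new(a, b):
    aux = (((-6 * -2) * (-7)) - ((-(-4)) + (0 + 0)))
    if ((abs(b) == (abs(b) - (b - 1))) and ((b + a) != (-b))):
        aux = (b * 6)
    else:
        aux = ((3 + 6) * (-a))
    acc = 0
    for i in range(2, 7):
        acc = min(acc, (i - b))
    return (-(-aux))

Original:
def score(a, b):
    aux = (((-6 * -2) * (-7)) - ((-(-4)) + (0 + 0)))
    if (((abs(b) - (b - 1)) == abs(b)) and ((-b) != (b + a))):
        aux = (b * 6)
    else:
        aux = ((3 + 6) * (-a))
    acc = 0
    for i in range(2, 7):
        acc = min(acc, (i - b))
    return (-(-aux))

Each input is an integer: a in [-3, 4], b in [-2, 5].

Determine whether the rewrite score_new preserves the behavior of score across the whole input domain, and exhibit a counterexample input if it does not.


Changes here: same computation, different form; the full 64-point sweep finds no disagreement.
verdict: equivalent


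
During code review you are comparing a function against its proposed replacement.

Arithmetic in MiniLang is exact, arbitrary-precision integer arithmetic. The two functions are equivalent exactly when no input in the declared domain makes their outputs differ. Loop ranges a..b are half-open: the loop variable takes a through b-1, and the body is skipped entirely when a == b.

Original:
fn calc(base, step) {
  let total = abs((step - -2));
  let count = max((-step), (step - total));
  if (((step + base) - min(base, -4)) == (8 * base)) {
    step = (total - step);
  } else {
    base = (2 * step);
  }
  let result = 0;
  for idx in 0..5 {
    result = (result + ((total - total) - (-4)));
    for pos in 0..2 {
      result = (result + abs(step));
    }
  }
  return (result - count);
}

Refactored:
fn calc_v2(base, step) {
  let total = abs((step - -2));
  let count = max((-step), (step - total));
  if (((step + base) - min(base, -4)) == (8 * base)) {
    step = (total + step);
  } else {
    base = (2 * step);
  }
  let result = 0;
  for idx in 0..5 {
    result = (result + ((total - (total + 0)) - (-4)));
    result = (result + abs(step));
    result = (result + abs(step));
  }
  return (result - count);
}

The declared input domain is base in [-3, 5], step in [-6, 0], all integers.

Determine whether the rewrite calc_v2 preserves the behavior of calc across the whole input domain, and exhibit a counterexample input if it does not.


The rewrite breaks on base=0, step=-4, where the results are 76 and 36.
calc: total=2, then count=4, then (((step + base) - min(base, -4)) == (8 * base)) is true, then step=6, then result=0, then (idx=0), then result=4, then (pos=0), then result=10, then (pos=1), then result=16, then (idx=1), then result=20, then (pos=0), then result=26, then (pos=1), then result=32, then (idx=2), then result=36, then (pos=0), then result=42, then (pos=1), then result=48, then (idx=3), then result=52, then (pos=0), then result=58, then (pos=1), then result=64, then (idx=4), then result=68, then (pos=0), then result=74, then (pos=1), then result=80, then returns 76
calc_v2: total=2, then count=4, then (((step + base) - min(base, -4)) == (8 * base)) is true, then step=-2, then result=0, then (idx=0), then result=4, then result=6, then result=8, then (idx=1), then result=12, then result=14, then result=16, then (idx=2), then result=20, then result=22, then result=24, then (idx=3), then result=28, then result=30, then result=32, then (idx=4), then result=36, then result=38, then result=40, then returns 36
verdict: not equivalent; witness: base=0, step=-4


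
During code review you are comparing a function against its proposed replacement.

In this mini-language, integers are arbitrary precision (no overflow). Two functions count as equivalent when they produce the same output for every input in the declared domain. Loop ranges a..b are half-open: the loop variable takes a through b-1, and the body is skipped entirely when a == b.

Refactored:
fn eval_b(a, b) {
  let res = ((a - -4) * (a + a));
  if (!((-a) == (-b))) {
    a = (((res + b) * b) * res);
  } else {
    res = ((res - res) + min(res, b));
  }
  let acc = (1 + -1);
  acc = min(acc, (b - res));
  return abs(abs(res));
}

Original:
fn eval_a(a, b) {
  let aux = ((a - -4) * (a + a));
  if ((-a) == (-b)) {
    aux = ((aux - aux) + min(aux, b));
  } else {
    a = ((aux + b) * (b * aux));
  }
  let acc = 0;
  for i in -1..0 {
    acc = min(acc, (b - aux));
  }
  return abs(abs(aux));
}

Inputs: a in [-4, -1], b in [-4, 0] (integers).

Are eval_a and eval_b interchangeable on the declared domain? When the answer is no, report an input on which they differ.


The two versions differ — the changes include local variable names differ, and loop structure differs, and arithmetic usage differs, and boolean connective usage differs, and statement counts differ, and constant usage differs.
Tracing a=-1, b=-1: eval_a: aux := -6 | ((-a) == (-b)): true | aux := -6 | acc := 0 | iter i=-1: | acc := 0 | result 6 | eval_b: res := -6 | (!((-a) == (-b))): false | res := -6 | acc := 0 | acc := 0 | result 6 — matching result 6.
Sweeping the whole domain (20 inputs) finds no disagreement.
verdict: equivalent


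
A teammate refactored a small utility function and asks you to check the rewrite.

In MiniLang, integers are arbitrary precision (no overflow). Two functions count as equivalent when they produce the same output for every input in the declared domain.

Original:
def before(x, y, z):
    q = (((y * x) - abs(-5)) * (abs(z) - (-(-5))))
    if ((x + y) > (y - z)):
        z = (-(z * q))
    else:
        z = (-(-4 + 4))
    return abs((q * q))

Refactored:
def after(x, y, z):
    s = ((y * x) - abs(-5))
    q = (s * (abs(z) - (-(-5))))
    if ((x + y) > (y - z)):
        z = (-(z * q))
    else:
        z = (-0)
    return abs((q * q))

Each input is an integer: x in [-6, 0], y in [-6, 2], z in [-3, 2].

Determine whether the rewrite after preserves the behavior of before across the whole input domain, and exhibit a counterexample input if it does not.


The two versions differ — the changes include local variable names differ, and statement counts differ, and arithmetic usage differs, and constant usage differs.
As a probe, take x=-3, y=-1, z=-1: before runs q = 8; ((x + y) > (y - z)) -> false; z = 0; return 64; after runs s = -2; q = 8; ((x + y) > (y - z)) -> false; z = 0; return 64; both end at 64.
Every one of the 378 inputs gives matching results.
verdict: equivalent
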